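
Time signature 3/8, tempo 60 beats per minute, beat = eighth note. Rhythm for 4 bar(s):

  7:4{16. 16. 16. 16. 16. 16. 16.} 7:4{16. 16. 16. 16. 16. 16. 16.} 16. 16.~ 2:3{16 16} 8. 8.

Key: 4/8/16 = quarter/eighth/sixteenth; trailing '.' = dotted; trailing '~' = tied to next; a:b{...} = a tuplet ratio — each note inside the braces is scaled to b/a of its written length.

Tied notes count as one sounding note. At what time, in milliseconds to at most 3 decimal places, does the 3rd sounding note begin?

1. 0.0ms @ 0 + 428.571ms (3/7)
2. 428.571ms @ 3/7 + 428.571ms (3/7)
3. 857.143ms @ 6/7 + 428.571ms (3/7)
4. 1285.714ms @ 9/7 + 428.571ms (3/7)
5. 1714.286ms @ 12/7 + 428.571ms (3/7)
6. 2142.857ms @ 15/7 + 428.571ms (3/7)
7. 2571.429ms @ 18/7 + 428.571ms (3/7)
8. 3000.0ms @ 3 + 428.571ms (3/7)
9. 3428.571ms @ 24/7 + 428.571ms (3/7)
10. 3857.143ms @ 27/7 + 428.571ms (3/7)
11. 4285.714ms @ 30/7 + 428.571ms (3/7)
12. 4714.286ms @ 33/7 + 428.571ms (3/7)
13. 5142.857ms @ 36/7 + 428.571ms (3/7)
14. 5571.429ms @ 39/7 + 428.571ms (3/7)
15. 6000.0ms @ 6 + 750.0ms (3/4)
16. 6750.0ms @ 27/4 + 1500.0ms (3/2)
17. 8250.0ms @ 33/4 + 750.0ms (3/4)
18. 9000.0ms @ 9 + 1500.0ms (3/2)
19. 10500.0ms @ 21/2 + 1500.0ms (3/2)

note 3 onset = 6/7b = 857.143ms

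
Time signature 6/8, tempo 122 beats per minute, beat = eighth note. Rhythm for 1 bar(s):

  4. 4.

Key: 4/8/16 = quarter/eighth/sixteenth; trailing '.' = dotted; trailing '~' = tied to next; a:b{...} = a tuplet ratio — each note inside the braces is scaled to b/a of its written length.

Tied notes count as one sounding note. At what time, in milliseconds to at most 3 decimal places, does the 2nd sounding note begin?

1. 0.0ms @ 0 + 1475.41ms (3)
2. 1475.41ms @ 3 + 1475.41ms (3)

note 2 onset = 3b = 1475.41ms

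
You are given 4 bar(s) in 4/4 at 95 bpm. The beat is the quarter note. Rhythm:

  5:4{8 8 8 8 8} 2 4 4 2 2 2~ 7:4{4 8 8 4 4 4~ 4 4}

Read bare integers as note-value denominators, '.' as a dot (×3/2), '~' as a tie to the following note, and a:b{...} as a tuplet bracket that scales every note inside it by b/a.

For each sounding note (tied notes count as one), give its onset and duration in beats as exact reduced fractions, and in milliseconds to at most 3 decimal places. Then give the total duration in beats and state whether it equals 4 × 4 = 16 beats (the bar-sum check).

1) 0.0ms=0b +252.632ms=2/5b
2) 252.632ms=2/5b +252.632ms=2/5b
3) 505.263ms=4/5b +252.632ms=2/5b
4) 757.895ms=6/5b +252.632ms=2/5b
5) 1010.526ms=8/5b +252.632ms=2/5b
6) 1263.158ms=2b +1263.158ms=2b
7) 2526.316ms=4b +631.579ms=1b
8) 3157.895ms=5b +631.579ms=1b
9) 3789.474ms=6b +1263.158ms=2b
10) 5052.632ms=8b +1263.158ms=2b
11) 6315.789ms=10b +1624.06ms=18/7b
12) 7939.85ms=88/7b +180.451ms=2/7b
13) 8120.301ms=90/7b +180.451ms=2/7b
14) 8300.752ms=92/7b +360.902ms=4/7b
15) 8661.654ms=96/7b +360.902ms=4/7b
16) 9022.556ms=100/7b +721.805ms=8/7b
17) 9744.361ms=108/7b +360.902ms=4/7b
Σ=16b of 16 (95bpm 4/4) — PASS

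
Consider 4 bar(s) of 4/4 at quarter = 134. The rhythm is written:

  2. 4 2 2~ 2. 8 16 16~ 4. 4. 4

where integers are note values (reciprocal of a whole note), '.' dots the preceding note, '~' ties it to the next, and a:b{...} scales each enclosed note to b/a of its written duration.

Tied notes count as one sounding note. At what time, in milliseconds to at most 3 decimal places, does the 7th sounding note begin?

1. 0.0ms @ 0 + 1343.284ms (3)
2. 1343.284ms @ 3 + 447.761ms (1)
3. 1791.045ms @ 4 + 895.522ms (2)
4. 2686.567ms @ 6 + 2238.806ms (5)
5. 4925.373ms @ 11 + 223.881ms (1/2)
6. 5149.254ms @ 23/2 + 111.94ms (1/4)
7. 5261.194ms @ 47/4 + 783.582ms (7/4)
8. 6044.776ms @ 27/2 + 671.642ms (3/2)
9. 6716.418ms @ 15 + 447.761ms (1)

note 7 onset = 47/4b = 5261.194ms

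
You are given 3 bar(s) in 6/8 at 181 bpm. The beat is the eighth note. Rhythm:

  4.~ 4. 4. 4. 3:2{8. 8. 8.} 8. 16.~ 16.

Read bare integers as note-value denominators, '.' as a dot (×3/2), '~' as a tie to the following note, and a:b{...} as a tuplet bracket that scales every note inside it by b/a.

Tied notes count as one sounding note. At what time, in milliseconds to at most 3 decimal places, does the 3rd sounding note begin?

note 3 onset = 9b = 2983.425ms

1. 0.0ms @ 0 + 1988.95ms (6)
2. 1988.95ms @ 6 + 994.475ms (3)
3. 2983.425ms @ 9 + 994.475ms (3)
4. 3977.901ms @ 12 + 331.492ms (1)
5. 4309.392ms @ 13 + 331.492ms (1)
6. 4640.884ms @ 14 + 331.492ms (1)
7. 4972.376ms @ 15 + 497.238ms (3/2)
8. 5469.613ms @ 33/2 + 497.238ms (3/2)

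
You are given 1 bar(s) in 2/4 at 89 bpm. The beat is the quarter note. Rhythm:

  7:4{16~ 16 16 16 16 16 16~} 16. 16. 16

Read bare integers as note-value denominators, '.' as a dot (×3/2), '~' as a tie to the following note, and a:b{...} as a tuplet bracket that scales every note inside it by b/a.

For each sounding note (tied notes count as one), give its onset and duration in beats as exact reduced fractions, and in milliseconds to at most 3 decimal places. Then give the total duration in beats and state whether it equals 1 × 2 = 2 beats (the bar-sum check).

1) 0.0ms=0b +192.616ms=2/7b
2) 192.616ms=2/7b +96.308ms=1/7b
3) 288.925ms=3/7b +96.308ms=1/7b
4) 385.233ms=4/7b +96.308ms=1/7b
5) 481.541ms=5/7b +96.308ms=1/7b
6) 577.849ms=6/7b +349.117ms=29/56b
7) 926.966ms=11/8b +252.809ms=3/8b
8) 1179.775ms=7/4b +168.539ms=1/4b
Σ=2b of 2 (89bpm 2/4) — PASS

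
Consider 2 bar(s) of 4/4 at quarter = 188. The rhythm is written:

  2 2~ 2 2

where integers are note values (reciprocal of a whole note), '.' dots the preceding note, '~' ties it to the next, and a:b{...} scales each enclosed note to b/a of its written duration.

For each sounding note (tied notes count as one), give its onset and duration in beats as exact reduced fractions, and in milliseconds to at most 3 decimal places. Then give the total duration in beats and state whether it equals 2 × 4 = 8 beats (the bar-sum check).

1) 0.0ms=0b +638.298ms=2b
2) 638.298ms=2b +1276.596ms=4b
3) 1914.894ms=6b +638.298ms=2b
Σ=8b of 8 (188bpm 4/4) — PASS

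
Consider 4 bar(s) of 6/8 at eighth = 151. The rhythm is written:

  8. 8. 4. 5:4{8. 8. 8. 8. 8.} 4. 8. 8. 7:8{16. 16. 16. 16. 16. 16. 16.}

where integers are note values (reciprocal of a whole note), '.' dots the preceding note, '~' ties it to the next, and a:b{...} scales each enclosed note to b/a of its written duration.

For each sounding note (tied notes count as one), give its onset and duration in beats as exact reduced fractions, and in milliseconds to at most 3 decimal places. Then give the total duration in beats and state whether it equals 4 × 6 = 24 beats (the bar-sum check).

1) 0.0ms=0b +596.026ms=3/2b
2) 596.026ms=3/2b +596.026ms=3/2b
3) 1192.053ms=3b +1192.053ms=3b
4) 2384.106ms=6b +476.821ms=6/5b
5) 2860.927ms=36/5b +476.821ms=6/5b
6) 3337.748ms=42/5b +476.821ms=6/5b
7) 3814.57ms=48/5b +476.821ms=6/5b
8) 4291.391ms=54/5b +476.821ms=6/5b
9) 4768.212ms=12b +1192.053ms=3b
10) 5960.265ms=15b +596.026ms=3/2b
11) 6556.291ms=33/2b +596.026ms=3/2b
12) 7152.318ms=18b +340.587ms=6/7b
13) 7492.904ms=132/7b +340.587ms=6/7b
14) 7833.491ms=138/7b +340.587ms=6/7b
15) 8174.078ms=144/7b +340.587ms=6/7b
16) 8514.664ms=150/7b +340.587ms=6/7b
17) 8855.251ms=156/7b +340.587ms=6/7b
18) 9195.837ms=162/7b +340.587ms=6/7b
Σ=24b of 24 (151bpm 6/8) — PASS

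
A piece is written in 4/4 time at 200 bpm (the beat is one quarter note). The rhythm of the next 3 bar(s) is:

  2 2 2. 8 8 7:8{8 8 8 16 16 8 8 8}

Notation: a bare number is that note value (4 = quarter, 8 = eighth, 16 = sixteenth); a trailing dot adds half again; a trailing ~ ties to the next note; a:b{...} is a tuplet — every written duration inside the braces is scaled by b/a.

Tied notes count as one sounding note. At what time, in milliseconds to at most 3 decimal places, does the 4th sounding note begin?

note 4 onset = 7b = 2100.0ms

1. 0.0ms @ 0 + 600.0ms (2)
2. 600.0ms @ 2 + 600.0ms (2)
3. 1200.0ms @ 4 + 900.0ms (3)
4. 2100.0ms @ 7 + 150.0ms (1/2)
5. 2250.0ms @ 15/2 + 150.0ms (1/2)
6. 2400.0ms @ 8 + 171.429ms (4/7)
7. 2571.429ms @ 60/7 + 171.429ms (4/7)
8. 2742.857ms @ 64/7 + 171.429ms (4/7)
9. 2914.286ms @ 68/7 + 85.714ms (2/7)
10. 3000.0ms @ 10 + 85.714ms (2/7)
11. 3085.714ms @ 72/7 + 171.429ms (4/7)
12. 3257.143ms @ 76/7 + 171.429ms (4/7)
13. 3428.571ms @ 80/7 + 171.429ms (4/7)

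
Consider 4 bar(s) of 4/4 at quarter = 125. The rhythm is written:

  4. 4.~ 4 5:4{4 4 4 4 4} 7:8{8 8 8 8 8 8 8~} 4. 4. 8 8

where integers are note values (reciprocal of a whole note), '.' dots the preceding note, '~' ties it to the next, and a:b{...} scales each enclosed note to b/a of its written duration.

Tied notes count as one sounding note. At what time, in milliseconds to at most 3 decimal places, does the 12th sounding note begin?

1. 0.0ms @ 0 + 720.0ms (3/2)
2. 720.0ms @ 3/2 + 1200.0ms (5/2)
3. 1920.0ms @ 4 + 384.0ms (4/5)
4. 2304.0ms @ 24/5 + 384.0ms (4/5)
5. 2688.0ms @ 28/5 + 384.0ms (4/5)
6. 3072.0ms @ 32/5 + 384.0ms (4/5)
7. 3456.0ms @ 36/5 + 384.0ms (4/5)
8. 3840.0ms @ 8 + 274.286ms (4/7)
9. 4114.286ms @ 60/7 + 274.286ms (4/7)
10. 4388.571ms @ 64/7 + 274.286ms (4/7)
11. 4662.857ms @ 68/7 + 274.286ms (4/7)
12. 4937.143ms @ 72/7 + 274.286ms (4/7)
13. 5211.429ms @ 76/7 + 274.286ms (4/7)
14. 5485.714ms @ 80/7 + 994.286ms (29/14)
15. 6480.0ms @ 27/2 + 720.0ms (3/2)
16. 7200.0ms @ 15 + 240.0ms (1/2)
17. 7440.0ms @ 31/2 + 240.0ms (1/2)

note 12 onset = 72/7b = 4937.143ms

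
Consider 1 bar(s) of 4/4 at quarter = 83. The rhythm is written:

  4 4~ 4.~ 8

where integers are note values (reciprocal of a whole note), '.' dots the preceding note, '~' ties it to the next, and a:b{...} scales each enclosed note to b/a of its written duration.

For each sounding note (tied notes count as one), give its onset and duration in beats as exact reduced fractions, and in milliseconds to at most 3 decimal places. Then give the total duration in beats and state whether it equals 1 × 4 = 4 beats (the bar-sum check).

1) 0.0ms=0b +722.892ms=1b
2) 722.892ms=1b +2168.675ms=3b
Σ=4b of 4 (83bpm 4/4) — PASS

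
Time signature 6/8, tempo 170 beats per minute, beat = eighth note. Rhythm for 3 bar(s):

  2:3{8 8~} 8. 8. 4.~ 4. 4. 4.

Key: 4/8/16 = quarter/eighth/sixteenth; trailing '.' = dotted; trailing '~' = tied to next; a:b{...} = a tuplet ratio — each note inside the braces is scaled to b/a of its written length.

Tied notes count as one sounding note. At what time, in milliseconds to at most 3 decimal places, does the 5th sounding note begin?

1. 0.0ms @ 0 + 529.412ms (3/2)
2. 529.412ms @ 3/2 + 1058.824ms (3)
3. 1588.235ms @ 9/2 + 529.412ms (3/2)
4. 2117.647ms @ 6 + 2117.647ms (6)
5. 4235.294ms @ 12 + 1058.824ms (3)
6. 5294.118ms @ 15 + 1058.824ms (3)

note 5 onset = 12b = 4235.294ms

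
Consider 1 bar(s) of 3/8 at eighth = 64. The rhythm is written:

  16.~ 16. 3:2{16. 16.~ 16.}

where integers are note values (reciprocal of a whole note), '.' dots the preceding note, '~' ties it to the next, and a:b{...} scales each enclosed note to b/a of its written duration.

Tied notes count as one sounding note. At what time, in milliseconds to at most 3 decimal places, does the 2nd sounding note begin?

1. 0.0ms @ 0 + 1406.25ms (3/2)
2. 1406.25ms @ 3/2 + 468.75ms (1/2)
3. 1875.0ms @ 2 + 937.5ms (1)

note 2 onset = 3/2b = 1406.25ms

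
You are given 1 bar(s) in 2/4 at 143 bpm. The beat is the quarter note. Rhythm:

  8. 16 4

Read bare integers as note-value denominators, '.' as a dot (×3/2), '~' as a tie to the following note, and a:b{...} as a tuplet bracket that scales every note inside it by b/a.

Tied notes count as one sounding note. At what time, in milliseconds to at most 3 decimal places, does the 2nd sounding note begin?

1. 0.0ms @ 0 + 314.685ms (3/4)
2. 314.685ms @ 3/4 + 104.895ms (1/4)
3. 419.58ms @ 1 + 419.58ms (1)

note 2 onset = 3/4b = 314.685ms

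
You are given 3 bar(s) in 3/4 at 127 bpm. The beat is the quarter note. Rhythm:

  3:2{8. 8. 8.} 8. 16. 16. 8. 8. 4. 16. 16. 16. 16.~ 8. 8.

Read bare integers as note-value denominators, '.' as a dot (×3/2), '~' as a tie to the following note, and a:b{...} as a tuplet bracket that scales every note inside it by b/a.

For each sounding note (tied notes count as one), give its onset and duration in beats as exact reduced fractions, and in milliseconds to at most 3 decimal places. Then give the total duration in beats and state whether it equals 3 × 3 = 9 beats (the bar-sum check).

1) 0.0ms=0b +236.22ms=1/2b
2) 236.22ms=1/2b +236.22ms=1/2b
3) 472.441ms=1b +236.22ms=1/2b
4) 708.661ms=3/2b +354.331ms=3/4b
5) 1062.992ms=9/4b +177.165ms=3/8b
6) 1240.157ms=21/8b +177.165ms=3/8b
7) 1417.323ms=3b +354.331ms=3/4b
8) 1771.654ms=15/4b +354.331ms=3/4b
9) 2125.984ms=9/2b +708.661ms=3/2b
10) 2834.646ms=6b +177.165ms=3/8b
11) 3011.811ms=51/8b +177.165ms=3/8b
12) 3188.976ms=27/4b +177.165ms=3/8b
13) 3366.142ms=57/8b +531.496ms=9/8b
14) 3897.638ms=33/4b +354.331ms=3/4b
Σ=9b of 9 (127bpm 3/4) — PASS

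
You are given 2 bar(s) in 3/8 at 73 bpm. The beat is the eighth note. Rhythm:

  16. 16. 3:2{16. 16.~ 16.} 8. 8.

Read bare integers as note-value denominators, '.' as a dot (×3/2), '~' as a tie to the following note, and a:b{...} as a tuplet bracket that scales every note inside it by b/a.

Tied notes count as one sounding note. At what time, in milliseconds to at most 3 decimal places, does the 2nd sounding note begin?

1. 0.0ms @ 0 + 616.438ms (3/4)
2. 616.438ms @ 3/4 + 616.438ms (3/4)
3. 1232.877ms @ 3/2 + 410.959ms (1/2)
4. 1643.836ms @ 2 + 821.918ms (1)
5. 2465.753ms @ 3 + 1232.877ms (3/2)
6. 3698.63ms @ 9/2 + 1232.877ms (3/2)

note 2 onset = 3/4b = 616.438ms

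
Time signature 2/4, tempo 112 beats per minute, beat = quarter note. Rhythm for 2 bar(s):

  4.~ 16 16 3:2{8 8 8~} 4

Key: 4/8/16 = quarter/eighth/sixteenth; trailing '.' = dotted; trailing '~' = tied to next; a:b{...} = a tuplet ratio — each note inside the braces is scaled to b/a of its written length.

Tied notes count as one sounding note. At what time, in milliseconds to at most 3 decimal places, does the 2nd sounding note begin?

1. 0.0ms @ 0 + 937.5ms (7/4)
2. 937.5ms @ 7/4 + 133.929ms (1/4)
3. 1071.429ms @ 2 + 178.571ms (1/3)
4. 1250.0ms @ 7/3 + 178.571ms (1/3)
5. 1428.571ms @ 8/3 + 714.286ms (4/3)

note 2 onset = 7/4b = 937.5ms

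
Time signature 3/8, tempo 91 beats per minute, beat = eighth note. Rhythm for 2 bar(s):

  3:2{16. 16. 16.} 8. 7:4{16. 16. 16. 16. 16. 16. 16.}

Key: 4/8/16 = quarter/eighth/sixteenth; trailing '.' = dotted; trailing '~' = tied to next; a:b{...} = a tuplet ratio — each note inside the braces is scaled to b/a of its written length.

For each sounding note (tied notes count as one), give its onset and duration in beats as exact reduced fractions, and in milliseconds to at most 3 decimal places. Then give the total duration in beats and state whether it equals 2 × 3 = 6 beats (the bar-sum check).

1) 0.0ms=0b +329.67ms=1/2b
2) 329.67ms=1/2b +329.67ms=1/2b
3) 659.341ms=1b +329.67ms=1/2b
4) 989.011ms=3/2b +989.011ms=3/2b
5) 1978.022ms=3b +282.575ms=3/7b
6) 2260.597ms=24/7b +282.575ms=3/7b
7) 2543.171ms=27/7b +282.575ms=3/7b
8) 2825.746ms=30/7b +282.575ms=3/7b
9) 3108.32ms=33/7b +282.575ms=3/7b
10) 3390.895ms=36/7b +282.575ms=3/7b
11) 3673.469ms=39/7b +282.575ms=3/7b
Σ=6b of 6 (91bpm 3/8) — PASS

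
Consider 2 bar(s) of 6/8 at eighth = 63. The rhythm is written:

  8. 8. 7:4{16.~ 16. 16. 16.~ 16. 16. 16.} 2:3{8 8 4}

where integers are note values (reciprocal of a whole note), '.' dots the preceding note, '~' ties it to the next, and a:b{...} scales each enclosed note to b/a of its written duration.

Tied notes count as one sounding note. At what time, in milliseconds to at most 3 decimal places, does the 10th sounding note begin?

1. 0.0ms @ 0 + 1428.571ms (3/2)
2. 1428.571ms @ 3/2 + 1428.571ms (3/2)
3. 2857.143ms @ 3 + 816.327ms (6/7)
4. 3673.469ms @ 27/7 + 408.163ms (3/7)
5. 4081.633ms @ 30/7 + 816.327ms (6/7)
6. 4897.959ms @ 36/7 + 408.163ms (3/7)
7. 5306.122ms @ 39/7 + 408.163ms (3/7)
8. 5714.286ms @ 6 + 1428.571ms (3/2)
9. 7142.857ms @ 15/2 + 1428.571ms (3/2)
10. 8571.429ms @ 9 + 2857.143ms (3)

note 10 onset = 9b = 8571.429ms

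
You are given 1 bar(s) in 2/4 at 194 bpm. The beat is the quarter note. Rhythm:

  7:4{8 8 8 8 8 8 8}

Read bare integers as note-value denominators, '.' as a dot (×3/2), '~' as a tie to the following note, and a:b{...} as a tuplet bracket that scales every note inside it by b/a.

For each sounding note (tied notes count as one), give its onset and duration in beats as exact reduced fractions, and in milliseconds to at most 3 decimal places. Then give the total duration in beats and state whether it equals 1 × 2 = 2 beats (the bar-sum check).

1) 0.0ms=0b +88.365ms=2/7b
2) 88.365ms=2/7b +88.365ms=2/7b
3) 176.73ms=4/7b +88.365ms=2/7b
4) 265.096ms=6/7b +88.365ms=2/7b
5) 353.461ms=8/7b +88.365ms=2/7b
6) 441.826ms=10/7b +88.365ms=2/7b
7) 530.191ms=12/7b +88.365ms=2/7b
Σ=2b of 2 (194bpm 2/4) — PASS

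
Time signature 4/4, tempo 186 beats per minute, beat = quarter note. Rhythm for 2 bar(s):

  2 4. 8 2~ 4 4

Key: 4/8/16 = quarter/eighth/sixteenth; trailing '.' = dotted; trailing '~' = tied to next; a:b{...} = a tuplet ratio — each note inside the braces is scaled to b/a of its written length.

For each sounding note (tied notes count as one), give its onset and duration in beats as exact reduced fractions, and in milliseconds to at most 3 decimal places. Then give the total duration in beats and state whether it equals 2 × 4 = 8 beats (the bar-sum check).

1) 0.0ms=0b +645.161ms=2b
2) 645.161ms=2b +483.871ms=3/2b
3) 1129.032ms=7/2b +161.29ms=1/2b
4) 1290.323ms=4b +967.742ms=3b
5) 2258.065ms=7b +322.581ms=1b
Σ=8b of 8 (186bpm 4/4) — PASS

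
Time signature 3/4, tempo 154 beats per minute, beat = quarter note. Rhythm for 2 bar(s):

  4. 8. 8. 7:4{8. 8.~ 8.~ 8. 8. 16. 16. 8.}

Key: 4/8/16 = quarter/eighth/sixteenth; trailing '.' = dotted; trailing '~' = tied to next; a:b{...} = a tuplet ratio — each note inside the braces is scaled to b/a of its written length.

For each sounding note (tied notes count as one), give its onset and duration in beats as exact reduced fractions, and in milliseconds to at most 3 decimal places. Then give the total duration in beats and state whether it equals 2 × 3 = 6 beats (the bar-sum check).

1) 0.0ms=0b +584.416ms=3/2b
2) 584.416ms=3/2b +292.208ms=3/4b
3) 876.623ms=9/4b +292.208ms=3/4b
4) 1168.831ms=3b +166.976ms=3/7b
5) 1335.807ms=24/7b +500.928ms=9/7b
6) 1836.735ms=33/7b +166.976ms=3/7b
7) 2003.711ms=36/7b +83.488ms=3/14b
8) 2087.199ms=75/14b +83.488ms=3/14b
9) 2170.686ms=39/7b +166.976ms=3/7b
Σ=6b of 6 (154bpm 3/4) — PASS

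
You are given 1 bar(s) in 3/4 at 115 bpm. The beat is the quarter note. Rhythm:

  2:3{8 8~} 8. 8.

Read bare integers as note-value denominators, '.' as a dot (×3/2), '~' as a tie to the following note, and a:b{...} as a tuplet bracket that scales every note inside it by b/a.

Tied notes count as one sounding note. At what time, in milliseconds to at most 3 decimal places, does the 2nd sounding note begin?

note 2 onset = 3/4b = 391.304ms

1. 0.0ms @ 0 + 391.304ms (3/4)
2. 391.304ms @ 3/4 + 782.609ms (3/2)
3. 1173.913ms @ 9/4 + 391.304ms (3/4)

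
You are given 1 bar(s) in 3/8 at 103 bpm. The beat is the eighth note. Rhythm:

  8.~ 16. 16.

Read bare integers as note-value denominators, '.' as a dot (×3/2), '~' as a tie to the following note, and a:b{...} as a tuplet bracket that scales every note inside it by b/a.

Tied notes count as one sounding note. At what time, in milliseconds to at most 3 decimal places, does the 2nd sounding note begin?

note 2 onset = 9/4b = 1310.68ms

1. 0.0ms @ 0 + 1310.68ms (9/4)
2. 1310.68ms @ 9/4 + 436.893ms (3/4)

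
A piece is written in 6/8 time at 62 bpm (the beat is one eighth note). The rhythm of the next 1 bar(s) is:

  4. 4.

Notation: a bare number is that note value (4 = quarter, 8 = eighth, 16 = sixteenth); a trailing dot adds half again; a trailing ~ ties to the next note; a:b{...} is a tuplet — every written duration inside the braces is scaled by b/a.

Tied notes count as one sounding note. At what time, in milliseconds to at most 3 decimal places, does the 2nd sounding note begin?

note 2 onset = 3b = 2903.226ms

1. 0.0ms @ 0 + 2903.226ms (3)
2. 2903.226ms @ 3 + 2903.226ms (3)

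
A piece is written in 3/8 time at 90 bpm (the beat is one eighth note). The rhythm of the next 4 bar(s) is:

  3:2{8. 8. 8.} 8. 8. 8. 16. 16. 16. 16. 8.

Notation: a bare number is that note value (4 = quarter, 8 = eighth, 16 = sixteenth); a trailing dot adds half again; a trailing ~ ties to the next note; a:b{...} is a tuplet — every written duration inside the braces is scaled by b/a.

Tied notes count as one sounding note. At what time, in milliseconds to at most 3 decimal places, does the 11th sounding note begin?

note 11 onset = 21/2b = 7000.0ms

1. 0.0ms @ 0 + 666.667ms (1)
2. 666.667ms @ 1 + 666.667ms (1)
3. 1333.333ms @ 2 + 666.667ms (1)
4. 2000.0ms @ 3 + 1000.0ms (3/2)
5. 3000.0ms @ 9/2 + 1000.0ms (3/2)
6. 4000.0ms @ 6 + 1000.0ms (3/2)
7. 5000.0ms @ 15/2 + 500.0ms (3/4)
8. 5500.0ms @ 33/4 + 500.0ms (3/4)
9. 6000.0ms @ 9 + 500.0ms (3/4)
10. 6500.0ms @ 39/4 + 500.0ms (3/4)
11. 7000.0ms @ 21/2 + 1000.0ms (3/2)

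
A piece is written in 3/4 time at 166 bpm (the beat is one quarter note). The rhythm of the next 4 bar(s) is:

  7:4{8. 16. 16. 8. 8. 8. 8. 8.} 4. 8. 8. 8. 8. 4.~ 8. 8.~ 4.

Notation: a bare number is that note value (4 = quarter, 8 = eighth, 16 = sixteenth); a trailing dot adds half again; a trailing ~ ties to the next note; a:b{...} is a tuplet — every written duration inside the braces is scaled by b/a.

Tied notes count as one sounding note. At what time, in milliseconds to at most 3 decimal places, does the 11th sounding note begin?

note 11 onset = 21/4b = 1897.59ms

1. 0.0ms @ 0 + 154.905ms (3/7)
2. 154.905ms @ 3/7 + 77.453ms (3/14)
3. 232.358ms @ 9/14 + 77.453ms (3/14)
4. 309.811ms @ 6/7 + 154.905ms (3/7)
5. 464.716ms @ 9/7 + 154.905ms (3/7)
6. 619.621ms @ 12/7 + 154.905ms (3/7)
7. 774.527ms @ 15/7 + 154.905ms (3/7)
8. 929.432ms @ 18/7 + 154.905ms (3/7)
9. 1084.337ms @ 3 + 542.169ms (3/2)
10. 1626.506ms @ 9/2 + 271.084ms (3/4)
11. 1897.59ms @ 21/4 + 271.084ms (3/4)
12. 2168.675ms @ 6 + 271.084ms (3/4)
13. 2439.759ms @ 27/4 + 271.084ms (3/4)
14. 2710.843ms @ 15/2 + 813.253ms (9/4)
15. 3524.096ms @ 39/4 + 813.253ms (9/4)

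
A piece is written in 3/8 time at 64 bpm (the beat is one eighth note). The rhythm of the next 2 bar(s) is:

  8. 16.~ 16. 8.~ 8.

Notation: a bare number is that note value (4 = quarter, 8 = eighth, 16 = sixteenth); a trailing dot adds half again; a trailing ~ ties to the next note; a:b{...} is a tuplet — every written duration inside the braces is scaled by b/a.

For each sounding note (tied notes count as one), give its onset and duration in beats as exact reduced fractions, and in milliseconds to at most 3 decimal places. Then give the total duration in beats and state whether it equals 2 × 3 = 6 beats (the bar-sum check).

1) 0.0ms=0b +1406.25ms=3/2b
2) 1406.25ms=3/2b +1406.25ms=3/2b
3) 2812.5ms=3b +2812.5ms=3b
Σ=6b of 6 (64bpm 3/8) — PASS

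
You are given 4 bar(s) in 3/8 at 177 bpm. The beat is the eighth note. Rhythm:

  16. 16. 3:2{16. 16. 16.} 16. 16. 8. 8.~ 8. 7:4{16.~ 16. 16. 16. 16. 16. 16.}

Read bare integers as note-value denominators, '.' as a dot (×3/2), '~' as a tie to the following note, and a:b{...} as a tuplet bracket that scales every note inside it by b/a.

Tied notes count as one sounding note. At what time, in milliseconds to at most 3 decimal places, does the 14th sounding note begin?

1. 0.0ms @ 0 + 254.237ms (3/4)
2. 254.237ms @ 3/4 + 254.237ms (3/4)
3. 508.475ms @ 3/2 + 169.492ms (1/2)
4. 677.966ms @ 2 + 169.492ms (1/2)
5. 847.458ms @ 5/2 + 169.492ms (1/2)
6. 1016.949ms @ 3 + 254.237ms (3/4)
7. 1271.186ms @ 15/4 + 254.237ms (3/4)
8. 1525.424ms @ 9/2 + 508.475ms (3/2)
9. 2033.898ms @ 6 + 1016.949ms (3)
10. 3050.847ms @ 9 + 290.557ms (6/7)
11. 3341.404ms @ 69/7 + 145.278ms (3/7)
12. 3486.683ms @ 72/7 + 145.278ms (3/7)
13. 3631.961ms @ 75/7 + 145.278ms (3/7)
14. 3777.24ms @ 78/7 + 145.278ms (3/7)
15. 3922.518ms @ 81/7 + 145.278ms (3/7)

note 14 onset = 78/7b = 3777.24ms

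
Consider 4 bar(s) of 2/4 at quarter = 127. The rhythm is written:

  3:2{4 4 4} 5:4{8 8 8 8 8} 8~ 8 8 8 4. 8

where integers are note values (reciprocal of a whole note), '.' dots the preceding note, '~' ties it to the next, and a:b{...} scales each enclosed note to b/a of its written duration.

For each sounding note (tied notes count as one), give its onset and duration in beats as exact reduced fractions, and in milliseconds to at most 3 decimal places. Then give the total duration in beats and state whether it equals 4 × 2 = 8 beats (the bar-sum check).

1) 0.0ms=0b +314.961ms=2/3b
2) 314.961ms=2/3b +314.961ms=2/3b
3) 629.921ms=4/3b +314.961ms=2/3b
4) 944.882ms=2b +188.976ms=2/5b
5) 1133.858ms=12/5b +188.976ms=2/5b
6) 1322.835ms=14/5b +188.976ms=2/5b
7) 1511.811ms=16/5b +188.976ms=2/5b
8) 1700.787ms=18/5b +188.976ms=2/5b
9) 1889.764ms=4b +472.441ms=1b
10) 2362.205ms=5b +236.22ms=1/2b
11) 2598.425ms=11/2b +236.22ms=1/2b
12) 2834.646ms=6b +708.661ms=3/2b
13) 3543.307ms=15/2b +236.22ms=1/2b
Σ=8b of 8 (127bpm 2/4) — PASS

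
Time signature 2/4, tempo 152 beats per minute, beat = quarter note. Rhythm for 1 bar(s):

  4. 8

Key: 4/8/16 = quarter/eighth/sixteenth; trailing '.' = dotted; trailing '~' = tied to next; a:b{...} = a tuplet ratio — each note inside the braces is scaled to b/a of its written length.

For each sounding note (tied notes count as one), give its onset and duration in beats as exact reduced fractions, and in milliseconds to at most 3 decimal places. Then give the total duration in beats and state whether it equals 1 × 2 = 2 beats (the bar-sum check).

1) 0.0ms=0b +592.105ms=3/2b
2) 592.105ms=3/2b +197.368ms=1/2b
Σ=2b of 2 (152bpm 2/4) — PASS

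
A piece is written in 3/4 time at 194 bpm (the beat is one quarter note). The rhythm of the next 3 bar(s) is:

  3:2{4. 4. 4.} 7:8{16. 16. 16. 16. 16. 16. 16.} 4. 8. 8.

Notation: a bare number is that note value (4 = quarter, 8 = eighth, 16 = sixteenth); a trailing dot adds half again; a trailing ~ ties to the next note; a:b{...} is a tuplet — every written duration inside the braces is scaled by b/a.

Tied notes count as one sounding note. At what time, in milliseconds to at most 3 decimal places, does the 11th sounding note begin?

note 11 onset = 6b = 1855.67ms

1. 0.0ms @ 0 + 309.278ms (1)
2. 309.278ms @ 1 + 309.278ms (1)
3. 618.557ms @ 2 + 309.278ms (1)
4. 927.835ms @ 3 + 132.548ms (3/7)
5. 1060.383ms @ 24/7 + 132.548ms (3/7)
6. 1192.931ms @ 27/7 + 132.548ms (3/7)
7. 1325.479ms @ 30/7 + 132.548ms (3/7)
8. 1458.027ms @ 33/7 + 132.548ms (3/7)
9. 1590.574ms @ 36/7 + 132.548ms (3/7)
10. 1723.122ms @ 39/7 + 132.548ms (3/7)
11. 1855.67ms @ 6 + 463.918ms (3/2)
12. 2319.588ms @ 15/2 + 231.959ms (3/4)
13. 2551.546ms @ 33/4 + 231.959ms (3/4)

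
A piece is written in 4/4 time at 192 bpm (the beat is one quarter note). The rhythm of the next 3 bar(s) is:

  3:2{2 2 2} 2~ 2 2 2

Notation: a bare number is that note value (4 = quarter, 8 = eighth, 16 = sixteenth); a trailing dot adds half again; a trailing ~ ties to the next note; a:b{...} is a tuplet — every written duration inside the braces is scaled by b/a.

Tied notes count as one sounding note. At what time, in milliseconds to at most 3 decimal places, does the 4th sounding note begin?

1. 0.0ms @ 0 + 416.667ms (4/3)
2. 416.667ms @ 4/3 + 416.667ms (4/3)
3. 833.333ms @ 8/3 + 416.667ms (4/3)
4. 1250.0ms @ 4 + 1250.0ms (4)
5. 2500.0ms @ 8 + 625.0ms (2)
6. 3125.0ms @ 10 + 625.0ms (2)

note 4 onset = 4b = 1250.0ms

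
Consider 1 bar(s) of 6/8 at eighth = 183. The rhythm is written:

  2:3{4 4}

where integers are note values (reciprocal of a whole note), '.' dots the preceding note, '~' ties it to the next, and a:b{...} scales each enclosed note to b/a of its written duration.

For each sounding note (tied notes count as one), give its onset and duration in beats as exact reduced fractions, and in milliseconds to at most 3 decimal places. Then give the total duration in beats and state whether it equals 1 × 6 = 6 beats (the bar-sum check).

1) 0.0ms=0b +983.607ms=3b
2) 983.607ms=3b +983.607ms=3b
Σ=6b of 6 (183bpm 6/8) — PASS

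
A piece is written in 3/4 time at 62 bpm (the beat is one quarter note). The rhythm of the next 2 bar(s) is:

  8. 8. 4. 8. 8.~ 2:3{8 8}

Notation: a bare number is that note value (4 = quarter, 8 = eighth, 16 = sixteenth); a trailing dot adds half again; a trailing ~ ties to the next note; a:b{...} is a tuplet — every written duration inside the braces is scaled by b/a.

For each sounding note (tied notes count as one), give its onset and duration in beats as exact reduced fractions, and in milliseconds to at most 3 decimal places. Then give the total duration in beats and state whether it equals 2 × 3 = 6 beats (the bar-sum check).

1) 0.0ms=0b +725.806ms=3/4b
2) 725.806ms=3/4b +725.806ms=3/4b
3) 1451.613ms=3/2b +1451.613ms=3/2b
4) 2903.226ms=3b +725.806ms=3/4b
5) 3629.032ms=15/4b +1451.613ms=3/2b
6) 5080.645ms=21/4b +725.806ms=3/4b
Σ=6b of 6 (62bpm 3/4) — PASS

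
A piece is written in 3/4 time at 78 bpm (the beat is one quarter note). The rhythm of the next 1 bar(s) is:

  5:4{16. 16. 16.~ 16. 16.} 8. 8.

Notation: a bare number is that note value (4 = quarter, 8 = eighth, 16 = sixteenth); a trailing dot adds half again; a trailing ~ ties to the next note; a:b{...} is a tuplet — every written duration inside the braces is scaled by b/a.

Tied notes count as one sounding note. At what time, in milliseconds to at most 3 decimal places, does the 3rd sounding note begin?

note 3 onset = 3/5b = 461.538ms

1. 0.0ms @ 0 + 230.769ms (3/10)
2. 230.769ms @ 3/10 + 230.769ms (3/10)
3. 461.538ms @ 3/5 + 461.538ms (3/5)
4. 923.077ms @ 6/5 + 230.769ms (3/10)
5. 1153.846ms @ 3/2 + 576.923ms (3/4)
6. 1730.769ms @ 9/4 + 576.923ms (3/4)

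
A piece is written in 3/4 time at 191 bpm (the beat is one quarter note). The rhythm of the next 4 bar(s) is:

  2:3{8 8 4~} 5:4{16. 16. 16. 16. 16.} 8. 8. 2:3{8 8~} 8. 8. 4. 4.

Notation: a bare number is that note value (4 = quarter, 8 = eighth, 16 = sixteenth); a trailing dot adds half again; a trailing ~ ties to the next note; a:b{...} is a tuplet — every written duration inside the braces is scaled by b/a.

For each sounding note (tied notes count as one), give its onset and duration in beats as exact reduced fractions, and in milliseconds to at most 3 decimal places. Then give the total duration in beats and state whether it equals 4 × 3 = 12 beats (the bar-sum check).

1) 0.0ms=0b +235.602ms=3/4b
2) 235.602ms=3/4b +235.602ms=3/4b
3) 471.204ms=3/2b +565.445ms=9/5b
4) 1036.649ms=33/10b +94.241ms=3/10b
5) 1130.89ms=18/5b +94.241ms=3/10b
6) 1225.131ms=39/10b +94.241ms=3/10b
7) 1319.372ms=21/5b +94.241ms=3/10b
8) 1413.613ms=9/2b +235.602ms=3/4b
9) 1649.215ms=21/4b +235.602ms=3/4b
10) 1884.817ms=6b +235.602ms=3/4b
11) 2120.419ms=27/4b +471.204ms=3/2b
12) 2591.623ms=33/4b +235.602ms=3/4b
13) 2827.225ms=9b +471.204ms=3/2b
14) 3298.429ms=21/2b +471.204ms=3/2b
Σ=12b of 12 (191bpm 3/4) — PASS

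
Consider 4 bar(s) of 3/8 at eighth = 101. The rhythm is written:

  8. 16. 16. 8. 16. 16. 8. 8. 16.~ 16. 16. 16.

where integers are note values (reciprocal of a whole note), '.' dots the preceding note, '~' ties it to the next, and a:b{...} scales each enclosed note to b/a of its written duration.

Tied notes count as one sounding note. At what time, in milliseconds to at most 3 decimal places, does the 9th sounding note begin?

note 9 onset = 9b = 5346.535ms

1. 0.0ms @ 0 + 891.089ms (3/2)
2. 891.089ms @ 3/2 + 445.545ms (3/4)
3. 1336.634ms @ 9/4 + 445.545ms (3/4)
4. 1782.178ms @ 3 + 891.089ms (3/2)
5. 2673.267ms @ 9/2 + 445.545ms (3/4)
6. 3118.812ms @ 21/4 + 445.545ms (3/4)
7. 3564.356ms @ 6 + 891.089ms (3/2)
8. 4455.446ms @ 15/2 + 891.089ms (3/2)
9. 5346.535ms @ 9 + 891.089ms (3/2)
10. 6237.624ms @ 21/2 + 445.545ms (3/4)
11. 6683.168ms @ 45/4 + 445.545ms (3/4)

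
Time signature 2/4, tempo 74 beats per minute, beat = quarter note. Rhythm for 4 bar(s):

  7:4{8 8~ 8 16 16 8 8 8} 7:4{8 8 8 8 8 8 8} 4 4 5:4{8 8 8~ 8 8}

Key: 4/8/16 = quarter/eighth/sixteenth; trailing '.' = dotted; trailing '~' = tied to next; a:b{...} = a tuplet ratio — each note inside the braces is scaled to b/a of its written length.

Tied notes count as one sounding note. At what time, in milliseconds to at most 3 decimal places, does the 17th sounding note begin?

1. 0.0ms @ 0 + 231.66ms (2/7)
2. 231.66ms @ 2/7 + 463.32ms (4/7)
3. 694.981ms @ 6/7 + 115.83ms (1/7)
4. 810.811ms @ 1 + 115.83ms (1/7)
5. 926.641ms @ 8/7 + 231.66ms (2/7)
6. 1158.301ms @ 10/7 + 231.66ms (2/7)
7. 1389.961ms @ 12/7 + 231.66ms (2/7)
8. 1621.622ms @ 2 + 231.66ms (2/7)
9. 1853.282ms @ 16/7 + 231.66ms (2/7)
10. 2084.942ms @ 18/7 + 231.66ms (2/7)
11. 2316.602ms @ 20/7 + 231.66ms (2/7)
12. 2548.263ms @ 22/7 + 231.66ms (2/7)
13. 2779.923ms @ 24/7 + 231.66ms (2/7)
14. 3011.583ms @ 26/7 + 231.66ms (2/7)
15. 3243.243ms @ 4 + 810.811ms (1)
16. 4054.054ms @ 5 + 810.811ms (1)
17. 4864.865ms @ 6 + 324.324ms (2/5)
18. 5189.189ms @ 32/5 + 324.324ms (2/5)
19. 5513.514ms @ 34/5 + 648.649ms (4/5)
20. 6162.162ms @ 38/5 + 324.324ms (2/5)

note 17 onset = 6b = 4864.865ms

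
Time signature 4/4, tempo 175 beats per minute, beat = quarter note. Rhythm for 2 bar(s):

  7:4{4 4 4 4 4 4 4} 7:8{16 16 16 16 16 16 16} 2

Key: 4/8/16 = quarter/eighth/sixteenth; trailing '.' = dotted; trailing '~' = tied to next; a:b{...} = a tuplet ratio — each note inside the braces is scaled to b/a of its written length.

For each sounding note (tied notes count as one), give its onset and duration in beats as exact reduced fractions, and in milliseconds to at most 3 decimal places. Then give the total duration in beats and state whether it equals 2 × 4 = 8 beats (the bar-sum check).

1) 0.0ms=0b +195.918ms=4/7b
2) 195.918ms=4/7b +195.918ms=4/7b
3) 391.837ms=8/7b +195.918ms=4/7b
4) 587.755ms=12/7b +195.918ms=4/7b
5) 783.673ms=16/7b +195.918ms=4/7b
6) 979.592ms=20/7b +195.918ms=4/7b
7) 1175.51ms=24/7b +195.918ms=4/7b
8) 1371.429ms=4b +97.959ms=2/7b
9) 1469.388ms=30/7b +97.959ms=2/7b
10) 1567.347ms=32/7b +97.959ms=2/7b
11) 1665.306ms=34/7b +97.959ms=2/7b
12) 1763.265ms=36/7b +97.959ms=2/7b
13) 1861.224ms=38/7b +97.959ms=2/7b
14) 1959.184ms=40/7b +97.959ms=2/7b
15) 2057.143ms=6b +685.714ms=2b
Σ=8b of 8 (175bpm 4/4) — PASS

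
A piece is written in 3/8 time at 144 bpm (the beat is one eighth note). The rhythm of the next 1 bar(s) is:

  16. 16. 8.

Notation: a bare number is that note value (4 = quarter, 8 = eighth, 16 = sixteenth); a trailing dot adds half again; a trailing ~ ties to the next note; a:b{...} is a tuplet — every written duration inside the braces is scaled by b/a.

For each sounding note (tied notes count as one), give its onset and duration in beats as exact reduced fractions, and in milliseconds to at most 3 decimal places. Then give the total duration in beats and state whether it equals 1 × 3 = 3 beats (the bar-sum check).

1) 0.0ms=0b +312.5ms=3/4b
2) 312.5ms=3/4b +312.5ms=3/4b
3) 625.0ms=3/2b +625.0ms=3/2b
Σ=3b of 3 (144bpm 3/8) — PASS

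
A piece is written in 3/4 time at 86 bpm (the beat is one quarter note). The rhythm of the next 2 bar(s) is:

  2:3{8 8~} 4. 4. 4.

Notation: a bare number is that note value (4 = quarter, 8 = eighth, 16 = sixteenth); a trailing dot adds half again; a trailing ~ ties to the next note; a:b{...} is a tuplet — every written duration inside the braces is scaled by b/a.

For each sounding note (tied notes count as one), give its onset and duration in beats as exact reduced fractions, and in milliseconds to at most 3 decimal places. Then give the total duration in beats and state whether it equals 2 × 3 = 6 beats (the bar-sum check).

1) 0.0ms=0b +523.256ms=3/4b
2) 523.256ms=3/4b +1569.767ms=9/4b
3) 2093.023ms=3b +1046.512ms=3/2b
4) 3139.535ms=9/2b +1046.512ms=3/2b
Σ=6b of 6 (86bpm 3/4) — PASS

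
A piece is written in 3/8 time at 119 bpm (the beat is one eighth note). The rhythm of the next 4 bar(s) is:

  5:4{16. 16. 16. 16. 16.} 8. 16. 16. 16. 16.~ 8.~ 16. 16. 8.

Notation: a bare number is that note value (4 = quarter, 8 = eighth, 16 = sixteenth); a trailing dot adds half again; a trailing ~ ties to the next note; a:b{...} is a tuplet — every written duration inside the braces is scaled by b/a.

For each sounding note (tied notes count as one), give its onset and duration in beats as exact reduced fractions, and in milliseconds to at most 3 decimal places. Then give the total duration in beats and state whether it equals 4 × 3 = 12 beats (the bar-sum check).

1) 0.0ms=0b +302.521ms=3/5b
2) 302.521ms=3/5b +302.521ms=3/5b
3) 605.042ms=6/5b +302.521ms=3/5b
4) 907.563ms=9/5b +302.521ms=3/5b
5) 1210.084ms=12/5b +302.521ms=3/5b
6) 1512.605ms=3b +756.303ms=3/2b
7) 2268.908ms=9/2b +378.151ms=3/4b
8) 2647.059ms=21/4b +378.151ms=3/4b
9) 3025.21ms=6b +378.151ms=3/4b
10) 3403.361ms=27/4b +1512.605ms=3b
11) 4915.966ms=39/4b +378.151ms=3/4b
12) 5294.118ms=21/2b +756.303ms=3/2b
Σ=12b of 12 (119bpm 3/8) — PASS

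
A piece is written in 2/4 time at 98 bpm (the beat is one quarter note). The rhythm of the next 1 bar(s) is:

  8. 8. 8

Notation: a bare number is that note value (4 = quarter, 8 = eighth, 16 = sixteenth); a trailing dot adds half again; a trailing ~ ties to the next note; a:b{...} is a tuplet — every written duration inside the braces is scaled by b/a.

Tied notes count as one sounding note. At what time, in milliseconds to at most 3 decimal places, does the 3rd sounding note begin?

1. 0.0ms @ 0 + 459.184ms (3/4)
2. 459.184ms @ 3/4 + 459.184ms (3/4)
3. 918.367ms @ 3/2 + 306.122ms (1/2)

note 3 onset = 3/2b = 918.367ms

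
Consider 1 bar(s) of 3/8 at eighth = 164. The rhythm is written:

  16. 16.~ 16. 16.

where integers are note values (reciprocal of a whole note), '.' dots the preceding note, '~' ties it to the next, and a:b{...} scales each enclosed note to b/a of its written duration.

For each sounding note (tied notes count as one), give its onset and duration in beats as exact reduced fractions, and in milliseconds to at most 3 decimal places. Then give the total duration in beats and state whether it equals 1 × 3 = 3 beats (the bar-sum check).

1) 0.0ms=0b +274.39ms=3/4b
2) 274.39ms=3/4b +548.78ms=3/2b
3) 823.171ms=9/4b +274.39ms=3/4b
Σ=3b of 3 (164bpm 3/8) — PASS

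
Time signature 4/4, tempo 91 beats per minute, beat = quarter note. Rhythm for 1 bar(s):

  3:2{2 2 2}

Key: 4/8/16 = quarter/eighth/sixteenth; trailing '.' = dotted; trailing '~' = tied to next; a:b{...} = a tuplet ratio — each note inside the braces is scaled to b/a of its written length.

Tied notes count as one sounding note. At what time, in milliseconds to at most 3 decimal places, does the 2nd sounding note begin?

note 2 onset = 4/3b = 879.121ms

1. 0.0ms @ 0 + 879.121ms (4/3)
2. 879.121ms @ 4/3 + 879.121ms (4/3)
3. 1758.242ms @ 8/3 + 879.121ms (4/3)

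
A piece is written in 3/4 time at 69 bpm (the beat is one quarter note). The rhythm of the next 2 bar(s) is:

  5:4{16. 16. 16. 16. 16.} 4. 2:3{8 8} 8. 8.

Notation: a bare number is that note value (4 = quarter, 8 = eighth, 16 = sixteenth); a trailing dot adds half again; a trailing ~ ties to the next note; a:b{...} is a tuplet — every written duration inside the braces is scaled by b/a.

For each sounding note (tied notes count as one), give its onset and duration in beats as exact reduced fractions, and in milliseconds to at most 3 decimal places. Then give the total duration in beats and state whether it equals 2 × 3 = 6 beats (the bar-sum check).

1) 0.0ms=0b +260.87ms=3/10b
2) 260.87ms=3/10b +260.87ms=3/10b
3) 521.739ms=3/5b +260.87ms=3/10b
4) 782.609ms=9/10b +260.87ms=3/10b
5) 1043.478ms=6/5b +260.87ms=3/10b
6) 1304.348ms=3/2b +1304.348ms=3/2b
7) 2608.696ms=3b +652.174ms=3/4b
8) 3260.87ms=15/4b +652.174ms=3/4b
9) 3913.043ms=9/2b +652.174ms=3/4b
10) 4565.217ms=21/4b +652.174ms=3/4b
Σ=6b of 6 (69bpm 3/4) — PASS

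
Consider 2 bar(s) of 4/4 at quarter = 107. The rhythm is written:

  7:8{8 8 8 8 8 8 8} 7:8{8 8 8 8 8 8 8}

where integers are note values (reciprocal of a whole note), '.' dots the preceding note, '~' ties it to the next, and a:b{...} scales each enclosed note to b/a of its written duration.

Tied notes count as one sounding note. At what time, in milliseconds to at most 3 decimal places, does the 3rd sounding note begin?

note 3 onset = 8/7b = 640.854ms

1. 0.0ms @ 0 + 320.427ms (4/7)
2. 320.427ms @ 4/7 + 320.427ms (4/7)
3. 640.854ms @ 8/7 + 320.427ms (4/7)
4. 961.282ms @ 12/7 + 320.427ms (4/7)
5. 1281.709ms @ 16/7 + 320.427ms (4/7)
6. 1602.136ms @ 20/7 + 320.427ms (4/7)
7. 1922.563ms @ 24/7 + 320.427ms (4/7)
8. 2242.991ms @ 4 + 320.427ms (4/7)
9. 2563.418ms @ 32/7 + 320.427ms (4/7)
10. 2883.845ms @ 36/7 + 320.427ms (4/7)
11. 3204.272ms @ 40/7 + 320.427ms (4/7)
12. 3524.7ms @ 44/7 + 320.427ms (4/7)
13. 3845.127ms @ 48/7 + 320.427ms (4/7)
14. 4165.554ms @ 52/7 + 320.427ms (4/7)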